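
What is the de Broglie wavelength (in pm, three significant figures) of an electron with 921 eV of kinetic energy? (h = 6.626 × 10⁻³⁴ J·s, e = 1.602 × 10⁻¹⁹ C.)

KE = 921 eV = 1.475 × 10⁻¹⁶ J.
p = √(2mKE) = √(2 × 9.109 × 10⁻³¹ × 1.475 × 10⁻¹⁶) = 1.639 × 10⁻²³ kg·m/s.
λ = h/p = 6.626 × 10⁻³⁴ / 1.639 × 10⁻²³ = 4.04 × 10⁻¹¹ m = 40.4 pm.

λ = 40.4 pm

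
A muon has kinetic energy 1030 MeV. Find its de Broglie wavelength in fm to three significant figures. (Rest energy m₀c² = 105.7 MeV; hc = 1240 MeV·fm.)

Total energy E = KE + m₀c² = 1030 + 105.7 = 1135.7 MeV.
(pc)² = E² − (m₀c²)² = (1135.7)² − (105.7)² = 1.279 × 10⁶ MeV², so pc = 1131 MeV.
λ = hc/(pc) = 1240 MeV·fm / 1131 MeV = 1.10 fm.

λ = 1.10 fm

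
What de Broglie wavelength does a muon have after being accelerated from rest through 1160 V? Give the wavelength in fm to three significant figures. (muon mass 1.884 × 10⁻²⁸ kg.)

KE = eV = 1.602 × 10⁻¹⁹ × 1160 = 1.858 × 10⁻¹⁶ J.
p = √(2mKE) = √(2 × 1.884 × 10⁻²⁸ × 1.858 × 10⁻¹⁶) = 2.646 × 10⁻²² kg·m/s.
λ = h/p = 6.626 × 10⁻³⁴ / 2.646 × 10⁻²² = 2.50 × 10⁻¹² m = 2500 fm.

λ = 2500 fm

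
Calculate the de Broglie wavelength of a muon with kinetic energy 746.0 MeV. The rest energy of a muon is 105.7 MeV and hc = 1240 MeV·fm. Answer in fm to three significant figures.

Total energy E = KE + m₀c² = 746.0 + 105.7 = 851.7 MeV.
(pc)² = E² − (m₀c²)² = (851.7)² − (105.7)² = 7.142 × 10⁵ MeV², so pc = 845.1 MeV.
λ = hc/(pc) = 1240 MeV·fm / 845.1 MeV = 1.47 fm.

λ = 1.47 fm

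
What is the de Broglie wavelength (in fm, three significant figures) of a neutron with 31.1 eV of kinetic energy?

KE = 31.1 eV = 4.982 × 10⁻¹⁸ J.
p = √(2mKE) = √(2 × 1.675 × 10⁻²⁷ × 4.982 × 10⁻¹⁸) = 1.292 × 10⁻²² kg·m/s.
λ = h/p = 6.626 × 10⁻³⁴ / 1.292 × 10⁻²² = 5.13 × 10⁻¹² m = 5130 fm.

λ = 5130 fm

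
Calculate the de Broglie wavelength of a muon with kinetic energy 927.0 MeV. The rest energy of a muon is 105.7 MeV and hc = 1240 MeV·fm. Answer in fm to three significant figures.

Total energy E = KE + m₀c² = 927.0 + 105.7 = 1032.7 MeV.
(pc)² = E² − (m₀c²)² = (1032.7)² − (105.7)² = 1.055 × 10⁶ MeV², so pc = 1027 MeV.
λ = hc/(pc) = 1240 MeV·fm / 1027 MeV = 1.21 fm.

λ = 1.21 fm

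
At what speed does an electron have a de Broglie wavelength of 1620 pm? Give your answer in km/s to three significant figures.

v = 449 km/s

p = h/λ = 6.626 × 10⁻³⁴ / 1.620 × 10⁻⁹ = 4.090 × 10⁻²⁵ kg·m/s.
v = p/m = 4.090 × 10⁻²⁵ / 9.109 × 10⁻³¹ = 4.49 × 10⁵ m/s = 449 km/s.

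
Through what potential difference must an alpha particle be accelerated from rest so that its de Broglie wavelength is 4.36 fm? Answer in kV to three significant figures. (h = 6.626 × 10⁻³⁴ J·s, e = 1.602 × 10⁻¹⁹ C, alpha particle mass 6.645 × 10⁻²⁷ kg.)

V = 5420 kV

p = h/λ = 6.626 × 10⁻³⁴ / 4.360 × 10⁻¹⁵ = 1.520 × 10⁻¹⁹ kg·m/s.
KE = p²/(2m) = 1.738 × 10⁻¹² J.
V = KE/2e = 1.738 × 10⁻¹² / (2 × 1.602 × 10⁻¹⁹) = 5420 kV.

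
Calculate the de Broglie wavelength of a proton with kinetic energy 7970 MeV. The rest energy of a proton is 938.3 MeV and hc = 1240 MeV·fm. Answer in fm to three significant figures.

Total energy E = KE + m₀c² = 7970 + 938.3 = 8908.3 MeV.
(pc)² = E² − (m₀c²)² = (8908.3)² − (938.3)² = 7.848 × 10⁷ MeV², so pc = 8859 MeV.
λ = hc/(pc) = 1240 MeV·fm / 8859 MeV = 0.140 fm.

λ = 0.140 fm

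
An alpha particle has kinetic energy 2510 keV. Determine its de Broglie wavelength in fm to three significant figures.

KE = 2510 keV = 4.021 × 10⁻¹³ J.
p = √(2mKE) = √(2 × 6.645 × 10⁻²⁷ × 4.021 × 10⁻¹³) = 7.310 × 10⁻²⁰ kg·m/s.
λ = h/p = 6.626 × 10⁻³⁴ / 7.310 × 10⁻²⁰ = 9.06 × 10⁻¹⁵ m = 9.06 fm.

λ = 9.06 fm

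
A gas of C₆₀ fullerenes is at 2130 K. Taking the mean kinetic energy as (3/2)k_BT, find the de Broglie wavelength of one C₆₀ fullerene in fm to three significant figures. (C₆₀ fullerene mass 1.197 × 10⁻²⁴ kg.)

KE = (3/2)k_BT = 1.5 × 1.381 × 10⁻²³ × 2130 = 4.412 × 10⁻²⁰ J.
p = √(2mKE) = √(2 × 1.197 × 10⁻²⁴ × 4.412 × 10⁻²⁰) = 3.250 × 10⁻²² kg·m/s.
λ = h/p = 2.04 × 10⁻¹² m = 2040 fm.

λ = 2040 fm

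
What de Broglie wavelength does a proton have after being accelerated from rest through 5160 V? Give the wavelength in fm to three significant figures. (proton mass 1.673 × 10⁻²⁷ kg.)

KE = eV = 1.602 × 10⁻¹⁹ × 5160 = 8.266 × 10⁻¹⁶ J.
p = √(2mKE) = √(2 × 1.673 × 10⁻²⁷ × 8.266 × 10⁻¹⁶) = 1.663 × 10⁻²¹ kg·m/s.
λ = h/p = 6.626 × 10⁻³⁴ / 1.663 × 10⁻²¹ = 3.98 × 10⁻¹³ m = 398 fm.

λ = 398 fm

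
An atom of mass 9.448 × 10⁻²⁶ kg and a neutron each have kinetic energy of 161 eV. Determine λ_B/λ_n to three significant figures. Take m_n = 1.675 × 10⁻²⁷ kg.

At fixed KE, p = √(2mKE) so λ = h/p ∝ 1/√m.
λ_B/λ_n = √(m_n/m_B) = √(1.675 × 10⁻²⁷/9.448 × 10⁻²⁶) = √(0.01773) = 0.133.

λ_B/λ_n = 0.133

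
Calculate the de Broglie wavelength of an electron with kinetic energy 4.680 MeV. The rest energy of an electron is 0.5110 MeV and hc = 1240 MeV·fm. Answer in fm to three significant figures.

Total energy E = KE + m₀c² = 4.680 + 0.5110 = 5.1910 MeV.
(pc)² = E² − (m₀c²)² = (5.1910)² − (0.5110)² = 26.69 MeV², so pc = 5.166 MeV.
λ = hc/(pc) = 1240 MeV·fm / 5.166 MeV = 240 fm.

λ = 240 fm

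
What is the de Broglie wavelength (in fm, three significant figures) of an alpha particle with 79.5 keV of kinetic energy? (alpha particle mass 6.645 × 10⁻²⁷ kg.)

KE = 79.5 keV = 1.274 × 10⁻¹⁴ J.
p = √(2mKE) = √(2 × 6.645 × 10⁻²⁷ × 1.274 × 10⁻¹⁴) = 1.301 × 10⁻²⁰ kg·m/s.
λ = h/p = 6.626 × 10⁻³⁴ / 1.301 × 10⁻²⁰ = 5.09 × 10⁻¹⁴ m = 50.9 fm.

λ = 50.9 fm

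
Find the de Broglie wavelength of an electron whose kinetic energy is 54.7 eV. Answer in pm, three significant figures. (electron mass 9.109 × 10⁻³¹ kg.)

λ = 166 pm

KE = 54.7 eV = 8.763 × 10⁻¹⁸ J.
p = √(2mKE) = √(2 × 9.109 × 10⁻³¹ × 8.763 × 10⁻¹⁸) = 3.996 × 10⁻²⁴ kg·m/s.
λ = h/p = 6.626 × 10⁻³⁴ / 3.996 × 10⁻²⁴ = 1.66 × 10⁻¹⁰ m = 166 pm.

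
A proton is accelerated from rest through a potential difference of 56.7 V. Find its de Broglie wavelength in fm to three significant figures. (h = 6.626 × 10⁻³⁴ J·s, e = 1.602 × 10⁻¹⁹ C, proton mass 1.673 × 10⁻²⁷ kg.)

KE = eV = 1.602 × 10⁻¹⁹ × 56.70 = 9.083 × 10⁻¹⁸ J.
p = √(2mKE) = √(2 × 1.673 × 10⁻²⁷ × 9.083 × 10⁻¹⁸) = 1.743 × 10⁻²² kg·m/s.
λ = h/p = 6.626 × 10⁻³⁴ / 1.743 × 10⁻²² = 3.80 × 10⁻¹² m = 3800 fm.

λ = 3800 fm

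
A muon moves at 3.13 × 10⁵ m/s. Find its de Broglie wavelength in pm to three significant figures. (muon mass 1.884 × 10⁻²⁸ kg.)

p = mv = 1.884 × 10⁻²⁸ × 3.13 × 10⁵ = 5.897 × 10⁻²³ kg·m/s.
λ = h/p = 6.626 × 10⁻³⁴ / 5.897 × 10⁻²³ = 1.12 × 10⁻¹¹ m = 11.2 pm.

λ = 11.2 pm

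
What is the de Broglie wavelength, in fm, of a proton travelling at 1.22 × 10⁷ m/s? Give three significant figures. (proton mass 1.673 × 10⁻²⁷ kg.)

p = mv = 1.673 × 10⁻²⁷ × 1.22 × 10⁷ = 2.041 × 10⁻²⁰ kg·m/s.
λ = h/p = 6.626 × 10⁻³⁴ / 2.041 × 10⁻²⁰ = 3.25 × 10⁻¹⁴ m = 32.5 fm.

λ = 32.5 fm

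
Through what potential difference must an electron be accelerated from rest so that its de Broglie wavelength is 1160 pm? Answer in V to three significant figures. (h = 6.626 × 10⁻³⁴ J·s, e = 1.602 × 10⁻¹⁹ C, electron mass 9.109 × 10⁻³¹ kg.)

V = 1.12 V

p = h/λ = 6.626 × 10⁻³⁴ / 1.160 × 10⁻⁹ = 5.712 × 10⁻²⁵ kg·m/s.
KE = p²/(2m) = 1.791 × 10⁻¹⁹ J.
V = KE/e = 1.791 × 10⁻¹⁹ / (1.602 × 10⁻¹⁹) = 1.12 V.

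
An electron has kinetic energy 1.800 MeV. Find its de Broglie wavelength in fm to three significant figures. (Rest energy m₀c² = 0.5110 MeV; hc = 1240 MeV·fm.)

λ = 550 fm

Total energy E = KE + m₀c² = 1.800 + 0.5110 = 2.3110 MeV.
(pc)² = E² − (m₀c²)² = (2.3110)² − (0.5110)² = 5.080 MeV², so pc = 2.254 MeV.
λ = hc/(pc) = 1240 MeV·fm / 2.254 MeV = 550 fm.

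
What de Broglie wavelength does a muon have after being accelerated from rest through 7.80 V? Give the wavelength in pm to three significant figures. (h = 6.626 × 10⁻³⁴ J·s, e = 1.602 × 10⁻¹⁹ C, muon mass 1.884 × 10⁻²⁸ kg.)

KE = eV = 1.602 × 10⁻¹⁹ × 7.800 = 1.250 × 10⁻¹⁸ J.
p = √(2mKE) = √(2 × 1.884 × 10⁻²⁸ × 1.250 × 10⁻¹⁸) = 2.170 × 10⁻²³ kg·m/s.
λ = h/p = 6.626 × 10⁻³⁴ / 2.170 × 10⁻²³ = 3.05 × 10⁻¹¹ m = 30.5 pm.

λ = 30.5 pm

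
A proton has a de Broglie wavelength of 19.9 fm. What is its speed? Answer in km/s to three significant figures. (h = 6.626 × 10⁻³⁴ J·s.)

p = h/λ = 6.626 × 10⁻³⁴ / 1.990 × 10⁻¹⁴ = 3.330 × 10⁻²⁰ kg·m/s.
v = p/m = 3.330 × 10⁻²⁰ / 1.673 × 10⁻²⁷ = 1.99 × 10⁷ m/s = 1.99 × 10⁴ km/s.

v = 1.99 × 10⁴ km/s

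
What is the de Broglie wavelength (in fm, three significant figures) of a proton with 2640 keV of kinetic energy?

λ = 17.6 fm

KE = 2640 keV = 4.229 × 10⁻¹³ J.
p = √(2mKE) = √(2 × 1.673 × 10⁻²⁷ × 4.229 × 10⁻¹³) = 3.762 × 10⁻²⁰ kg·m/s.
λ = h/p = 6.626 × 10⁻³⁴ / 3.762 × 10⁻²⁰ = 1.76 × 10⁻¹⁴ m = 17.6 fm.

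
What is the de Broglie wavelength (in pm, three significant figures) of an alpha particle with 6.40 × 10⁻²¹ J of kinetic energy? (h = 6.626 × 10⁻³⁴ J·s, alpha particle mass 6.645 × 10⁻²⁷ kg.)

λ = 71.8 pm

p = √(2mKE) = √(2 × 6.645 × 10⁻²⁷ × 6.400 × 10⁻²¹) = 9.223 × 10⁻²⁴ kg·m/s.
λ = h/p = 6.626 × 10⁻³⁴ / 9.223 × 10⁻²⁴ = 7.18 × 10⁻¹¹ m = 71.8 pm.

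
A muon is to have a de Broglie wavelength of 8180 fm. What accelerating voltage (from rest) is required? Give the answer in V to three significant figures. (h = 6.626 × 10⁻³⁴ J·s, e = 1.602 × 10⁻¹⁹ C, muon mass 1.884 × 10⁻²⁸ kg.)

p = h/λ = 6.626 × 10⁻³⁴ / 8.180 × 10⁻¹² = 8.100 × 10⁻²³ kg·m/s.
KE = p²/(2m) = 1.741 × 10⁻¹⁷ J.
V = KE/e = 1.741 × 10⁻¹⁷ / (1.602 × 10⁻¹⁹) = 109 V.

V = 109 V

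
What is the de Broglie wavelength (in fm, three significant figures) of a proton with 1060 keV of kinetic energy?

KE = 1060 keV = 1.698 × 10⁻¹³ J.
p = √(2mKE) = √(2 × 1.673 × 10⁻²⁷ × 1.698 × 10⁻¹³) = 2.384 × 10⁻²⁰ kg·m/s.
λ = h/p = 6.626 × 10⁻³⁴ / 2.384 × 10⁻²⁰ = 2.78 × 10⁻¹⁴ m = 27.8 fm.

λ = 27.8 fm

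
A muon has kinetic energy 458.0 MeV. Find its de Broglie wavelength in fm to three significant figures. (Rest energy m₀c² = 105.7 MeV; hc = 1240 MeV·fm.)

λ = 2.24 fm

Total energy E = KE + m₀c² = 458.0 + 105.7 = 563.7 MeV.
(pc)² = E² − (m₀c²)² = (563.7)² − (105.7)² = 3.066 × 10⁵ MeV², so pc = 553.7 MeV.
λ = hc/(pc) = 1240 MeV·fm / 553.7 MeV = 2.24 fm.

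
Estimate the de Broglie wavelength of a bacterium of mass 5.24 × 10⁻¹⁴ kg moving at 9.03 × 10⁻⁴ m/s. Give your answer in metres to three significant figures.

λ = 1.40 × 10⁻¹⁷ m

p = mv = 5.24 × 10⁻¹⁴ × 9.03 × 10⁻⁴ = 4.732 × 10⁻¹⁷ kg·m/s.
λ = h/p = 6.626 × 10⁻³⁴ / 4.732 × 10⁻¹⁷ = 1.40 × 10⁻¹⁷ m.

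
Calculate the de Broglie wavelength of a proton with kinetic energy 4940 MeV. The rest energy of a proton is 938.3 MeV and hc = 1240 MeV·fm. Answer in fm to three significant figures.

Total energy E = KE + m₀c² = 4940 + 938.3 = 5878.3 MeV.
(pc)² = E² − (m₀c²)² = (5878.3)² − (938.3)² = 3.367 × 10⁷ MeV², so pc = 5803 MeV.
λ = hc/(pc) = 1240 MeV·fm / 5803 MeV = 0.214 fm.

λ = 0.214 fm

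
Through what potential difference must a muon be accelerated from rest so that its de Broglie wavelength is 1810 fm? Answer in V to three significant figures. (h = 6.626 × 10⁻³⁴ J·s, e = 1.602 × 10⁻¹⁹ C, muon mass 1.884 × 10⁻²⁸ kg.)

p = h/λ = 6.626 × 10⁻³⁴ / 1.810 × 10⁻¹² = 3.661 × 10⁻²² kg·m/s.
KE = p²/(2m) = 3.557 × 10⁻¹⁶ J.
V = KE/e = 3.557 × 10⁻¹⁶ / (1.602 × 10⁻¹⁹) = 2220 V.

V = 2220 V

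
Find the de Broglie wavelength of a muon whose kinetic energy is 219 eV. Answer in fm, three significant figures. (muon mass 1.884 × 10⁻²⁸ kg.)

KE = 219 eV = 3.508 × 10⁻¹⁷ J.
p = √(2mKE) = √(2 × 1.884 × 10⁻²⁸ × 3.508 × 10⁻¹⁷) = 1.150 × 10⁻²² kg·m/s.
λ = h/p = 6.626 × 10⁻³⁴ / 1.150 × 10⁻²² = 5.76 × 10⁻¹² m = 5760 fm.

λ = 5760 fm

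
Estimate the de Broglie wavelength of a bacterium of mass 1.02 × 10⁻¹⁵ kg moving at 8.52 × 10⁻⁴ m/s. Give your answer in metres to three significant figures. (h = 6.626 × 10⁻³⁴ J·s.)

p = mv = 1.02 × 10⁻¹⁵ × 8.52 × 10⁻⁴ = 8.690 × 10⁻¹⁹ kg·m/s.
λ = h/p = 6.626 × 10⁻³⁴ / 8.690 × 10⁻¹⁹ = 7.62 × 10⁻¹⁶ m.

λ = 7.62 × 10⁻¹⁶ m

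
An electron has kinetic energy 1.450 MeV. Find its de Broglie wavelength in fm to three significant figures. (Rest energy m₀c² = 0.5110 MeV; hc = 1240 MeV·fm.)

λ = 655 fm

Total energy E = KE + m₀c² = 1.450 + 0.5110 = 1.9610 MeV.
(pc)² = E² − (m₀c²)² = (1.9610)² − (0.5110)² = 3.584 MeV², so pc = 1.893 MeV.
λ = hc/(pc) = 1240 MeV·fm / 1.893 MeV = 655 fm.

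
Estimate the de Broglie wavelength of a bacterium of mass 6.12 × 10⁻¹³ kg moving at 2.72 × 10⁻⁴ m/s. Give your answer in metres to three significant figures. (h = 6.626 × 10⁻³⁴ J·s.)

p = mv = 6.12 × 10⁻¹³ × 2.72 × 10⁻⁴ = 1.665 × 10⁻¹⁶ kg·m/s.
λ = h/p = 6.626 × 10⁻³⁴ / 1.665 × 10⁻¹⁶ = 3.98 × 10⁻¹⁸ m.

λ = 3.98 × 10⁻¹⁸ m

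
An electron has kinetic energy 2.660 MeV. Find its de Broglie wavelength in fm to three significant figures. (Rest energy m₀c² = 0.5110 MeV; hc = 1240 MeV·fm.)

Total energy E = KE + m₀c² = 2.660 + 0.5110 = 3.1710 MeV.
(pc)² = E² − (m₀c²)² = (3.1710)² − (0.5110)² = 9.794 MeV², so pc = 3.130 MeV.
λ = hc/(pc) = 1240 MeV·fm / 3.130 MeV = 396 fm.

λ = 396 fm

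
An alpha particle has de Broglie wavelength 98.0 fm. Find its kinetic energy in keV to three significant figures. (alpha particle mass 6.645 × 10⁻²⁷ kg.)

p = h/λ = 6.626 × 10⁻³⁴ / 9.800 × 10⁻¹⁴ = 6.761 × 10⁻²¹ kg·m/s.
KE = p²/(2m) = (6.761 × 10⁻²¹)² / (2 × 6.645 × 10⁻²⁷) = 3.440 × 10⁻¹⁵ J = 21.5 keV.

KE = 21.5 keV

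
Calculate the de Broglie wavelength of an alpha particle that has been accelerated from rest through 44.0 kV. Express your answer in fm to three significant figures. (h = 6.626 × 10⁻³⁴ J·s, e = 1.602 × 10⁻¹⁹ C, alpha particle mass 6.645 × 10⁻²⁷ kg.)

KE = 2eV = 2 × 1.602 × 10⁻¹⁹ × 4.400 × 10⁴ = 1.410 × 10⁻¹⁴ J.
p = √(2mKE) = √(2 × 6.645 × 10⁻²⁷ × 1.410 × 10⁻¹⁴) = 1.369 × 10⁻²⁰ kg·m/s.
λ = h/p = 6.626 × 10⁻³⁴ / 1.369 × 10⁻²⁰ = 4.84 × 10⁻¹⁴ m = 48.4 fm.

λ = 48.4 fm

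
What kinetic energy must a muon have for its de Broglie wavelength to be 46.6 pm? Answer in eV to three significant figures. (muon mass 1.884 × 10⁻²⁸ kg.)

p = h/λ = 6.626 × 10⁻³⁴ / 4.660 × 10⁻¹¹ = 1.422 × 10⁻²³ kg·m/s.
KE = p²/(2m) = (1.422 × 10⁻²³)² / (2 × 1.884 × 10⁻²⁸) = 5.366 × 10⁻¹⁹ J = 3.35 eV.

KE = 3.35 eV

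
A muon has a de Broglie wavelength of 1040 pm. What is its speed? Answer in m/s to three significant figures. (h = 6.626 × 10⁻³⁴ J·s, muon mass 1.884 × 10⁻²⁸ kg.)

p = h/λ = 6.626 × 10⁻³⁴ / 1.040 × 10⁻⁹ = 6.371 × 10⁻²⁵ kg·m/s.
v = p/m = 6.371 × 10⁻²⁵ / 1.884 × 10⁻²⁸ = 3.38 × 10³ m/s = 3380 m/s.

v = 3380 m/s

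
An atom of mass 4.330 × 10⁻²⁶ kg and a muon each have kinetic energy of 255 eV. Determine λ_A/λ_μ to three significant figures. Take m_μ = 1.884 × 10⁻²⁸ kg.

λ_A/λ_μ = 0.0660

At fixed KE, p = √(2mKE) so λ = h/p ∝ 1/√m.
λ_A/λ_μ = √(m_μ/m_A) = √(1.884 × 10⁻²⁸/4.330 × 10⁻²⁶) = √(4.351 × 10⁻³) = 0.0660.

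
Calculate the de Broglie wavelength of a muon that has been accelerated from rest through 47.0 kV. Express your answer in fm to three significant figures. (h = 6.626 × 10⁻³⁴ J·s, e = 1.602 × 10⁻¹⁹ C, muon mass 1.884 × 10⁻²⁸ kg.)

KE = eV = 1.602 × 10⁻¹⁹ × 4.700 × 10⁴ = 7.529 × 10⁻¹⁵ J.
p = √(2mKE) = √(2 × 1.884 × 10⁻²⁸ × 7.529 × 10⁻¹⁵) = 1.684 × 10⁻²¹ kg·m/s.
λ = h/p = 6.626 × 10⁻³⁴ / 1.684 × 10⁻²¹ = 3.93 × 10⁻¹³ m = 393 fm.

λ = 393 fm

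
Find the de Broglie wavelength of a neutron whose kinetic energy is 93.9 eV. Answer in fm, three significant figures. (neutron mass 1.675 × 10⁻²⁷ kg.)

λ = 2950 fm

KE = 93.9 eV = 1.504 × 10⁻¹⁷ J.
p = √(2mKE) = √(2 × 1.675 × 10⁻²⁷ × 1.504 × 10⁻¹⁷) = 2.245 × 10⁻²² kg·m/s.
λ = h/p = 6.626 × 10⁻³⁴ / 2.245 × 10⁻²² = 2.95 × 10⁻¹² m = 2950 fm.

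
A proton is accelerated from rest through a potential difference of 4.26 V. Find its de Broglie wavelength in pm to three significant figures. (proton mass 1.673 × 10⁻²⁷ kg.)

KE = eV = 1.602 × 10⁻¹⁹ × 4.260 = 6.825 × 10⁻¹⁹ J.
p = √(2mKE) = √(2 × 1.673 × 10⁻²⁷ × 6.825 × 10⁻¹⁹) = 4.779 × 10⁻²³ kg·m/s.
λ = h/p = 6.626 × 10⁻³⁴ / 4.779 × 10⁻²³ = 1.39 × 10⁻¹¹ m = 13.9 pm.

λ = 13.9 pm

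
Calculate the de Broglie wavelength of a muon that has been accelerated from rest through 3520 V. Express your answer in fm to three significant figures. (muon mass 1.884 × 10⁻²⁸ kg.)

λ = 1440 fm

KE = eV = 1.602 × 10⁻¹⁹ × 3520 = 5.639 × 10⁻¹⁶ J.
p = √(2mKE) = √(2 × 1.884 × 10⁻²⁸ × 5.639 × 10⁻¹⁶) = 4.610 × 10⁻²² kg·m/s.
λ = h/p = 6.626 × 10⁻³⁴ / 4.610 × 10⁻²² = 1.44 × 10⁻¹² m = 1440 fm.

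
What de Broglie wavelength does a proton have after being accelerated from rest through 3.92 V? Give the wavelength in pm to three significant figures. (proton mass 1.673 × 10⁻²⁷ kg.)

KE = eV = 1.602 × 10⁻¹⁹ × 3.920 = 6.280 × 10⁻¹⁹ J.
p = √(2mKE) = √(2 × 1.673 × 10⁻²⁷ × 6.280 × 10⁻¹⁹) = 4.584 × 10⁻²³ kg·m/s.
λ = h/p = 6.626 × 10⁻³⁴ / 4.584 × 10⁻²³ = 1.45 × 10⁻¹¹ m = 14.5 pm.

λ = 14.5 pm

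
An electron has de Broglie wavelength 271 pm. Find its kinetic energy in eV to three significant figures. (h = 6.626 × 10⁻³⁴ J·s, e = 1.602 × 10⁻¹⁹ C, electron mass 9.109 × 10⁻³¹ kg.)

p = h/λ = 6.626 × 10⁻³⁴ / 2.710 × 10⁻¹⁰ = 2.445 × 10⁻²⁴ kg·m/s.
KE = p²/(2m) = (2.445 × 10⁻²⁴)² / (2 × 9.109 × 10⁻³¹) = 3.281 × 10⁻¹⁸ J = 20.5 eV.

KE = 20.5 eV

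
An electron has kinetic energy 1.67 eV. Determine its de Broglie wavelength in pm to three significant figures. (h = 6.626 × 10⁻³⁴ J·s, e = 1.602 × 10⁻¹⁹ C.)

KE = 1.67 eV = 2.675 × 10⁻¹⁹ J.
p = √(2mKE) = √(2 × 9.109 × 10⁻³¹ × 2.675 × 10⁻¹⁹) = 6.981 × 10⁻²⁵ kg·m/s.
λ = h/p = 6.626 × 10⁻³⁴ / 6.981 × 10⁻²⁵ = 9.49 × 10⁻¹⁰ m = 949 pm.

λ = 949 pm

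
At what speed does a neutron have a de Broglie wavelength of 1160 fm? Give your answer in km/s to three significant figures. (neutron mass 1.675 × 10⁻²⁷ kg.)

p = h/λ = 6.626 × 10⁻³⁴ / 1.160 × 10⁻¹² = 5.712 × 10⁻²² kg·m/s.
v = p/m = 5.712 × 10⁻²² / 1.675 × 10⁻²⁷ = 3.41 × 10⁵ m/s = 341 km/s.

v = 341 km/s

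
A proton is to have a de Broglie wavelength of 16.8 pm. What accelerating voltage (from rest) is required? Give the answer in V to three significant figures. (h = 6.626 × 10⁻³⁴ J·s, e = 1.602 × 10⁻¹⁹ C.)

V = 2.90 V

p = h/λ = 6.626 × 10⁻³⁴ / 1.680 × 10⁻¹¹ = 3.944 × 10⁻²³ kg·m/s.
KE = p²/(2m) = 4.649 × 10⁻¹⁹ J.
V = KE/e = 4.649 × 10⁻¹⁹ / (1.602 × 10⁻¹⁹) = 2.90 V.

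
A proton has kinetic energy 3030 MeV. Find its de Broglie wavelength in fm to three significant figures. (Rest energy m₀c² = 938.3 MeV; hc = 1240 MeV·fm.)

Total energy E = KE + m₀c² = 3030 + 938.3 = 3968.3 MeV.
(pc)² = E² − (m₀c²)² = (3968.3)² − (938.3)² = 1.487 × 10⁷ MeV², so pc = 3856 MeV.
λ = hc/(pc) = 1240 MeV·fm / 3856 MeV = 0.322 fm.

λ = 0.322 fm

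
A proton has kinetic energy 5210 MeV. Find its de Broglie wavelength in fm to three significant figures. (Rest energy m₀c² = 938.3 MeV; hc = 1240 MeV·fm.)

λ = 0.204 fm

Total energy E = KE + m₀c² = 5210 + 938.3 = 6148.3 MeV.
(pc)² = E² − (m₀c²)² = (6148.3)² − (938.3)² = 3.692 × 10⁷ MeV², so pc = 6076 MeV.
λ = hc/(pc) = 1240 MeV·fm / 6076 MeV = 0.204 fm.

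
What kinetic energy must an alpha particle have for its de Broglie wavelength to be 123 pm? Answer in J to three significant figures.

KE = 2.18 × 10⁻²¹ J

p = h/λ = 6.626 × 10⁻³⁴ / 1.230 × 10⁻¹⁰ = 5.387 × 10⁻²⁴ kg·m/s.
KE = p²/(2m) = (5.387 × 10⁻²⁴)² / (2 × 6.645 × 10⁻²⁷) = 2.184 × 10⁻²¹ J = 2.18 × 10⁻²¹ J.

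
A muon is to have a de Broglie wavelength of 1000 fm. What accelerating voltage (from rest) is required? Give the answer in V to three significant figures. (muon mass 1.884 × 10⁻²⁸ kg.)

p = h/λ = 6.626 × 10⁻³⁴ / 1.000 × 10⁻¹² = 6.626 × 10⁻²² kg·m/s.
KE = p²/(2m) = 1.165 × 10⁻¹⁵ J.
V = KE/e = 1.165 × 10⁻¹⁵ / (1.602 × 10⁻¹⁹) = 7270 V.

V = 7270 V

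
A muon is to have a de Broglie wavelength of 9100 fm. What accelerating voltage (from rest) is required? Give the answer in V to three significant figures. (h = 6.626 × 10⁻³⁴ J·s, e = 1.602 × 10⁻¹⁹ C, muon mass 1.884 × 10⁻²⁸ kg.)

p = h/λ = 6.626 × 10⁻³⁴ / 9.100 × 10⁻¹² = 7.281 × 10⁻²³ kg·m/s.
KE = p²/(2m) = 1.407 × 10⁻¹⁷ J.
V = KE/e = 1.407 × 10⁻¹⁷ / (1.602 × 10⁻¹⁹) = 87.8 V.

V = 87.8 V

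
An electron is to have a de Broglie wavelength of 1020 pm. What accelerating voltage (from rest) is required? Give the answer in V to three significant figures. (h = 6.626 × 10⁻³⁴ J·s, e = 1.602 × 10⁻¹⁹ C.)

V = 1.45 V

p = h/λ = 6.626 × 10⁻³⁴ / 1.020 × 10⁻⁹ = 6.496 × 10⁻²⁵ kg·m/s.
KE = p²/(2m) = 2.316 × 10⁻¹⁹ J.
V = KE/e = 2.316 × 10⁻¹⁹ / (1.602 × 10⁻¹⁹) = 1.45 V.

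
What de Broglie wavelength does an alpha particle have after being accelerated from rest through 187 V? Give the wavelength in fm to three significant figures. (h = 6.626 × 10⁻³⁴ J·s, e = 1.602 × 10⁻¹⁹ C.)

λ = 743 fm

KE = 2eV = 2 × 1.602 × 10⁻¹⁹ × 187.0 = 5.991 × 10⁻¹⁷ J.
p = √(2mKE) = √(2 × 6.645 × 10⁻²⁷ × 5.991 × 10⁻¹⁷) = 8.923 × 10⁻²² kg·m/s.
λ = h/p = 6.626 × 10⁻³⁴ / 8.923 × 10⁻²² = 7.43 × 10⁻¹³ m = 743 fm.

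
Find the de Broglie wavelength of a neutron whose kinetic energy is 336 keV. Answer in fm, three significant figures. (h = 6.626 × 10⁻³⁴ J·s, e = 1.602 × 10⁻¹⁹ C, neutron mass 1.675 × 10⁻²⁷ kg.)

λ = 49.3 fm

KE = 336 keV = 5.383 × 10⁻¹⁴ J.
p = √(2mKE) = √(2 × 1.675 × 10⁻²⁷ × 5.383 × 10⁻¹⁴) = 1.343 × 10⁻²⁰ kg·m/s.
λ = h/p = 6.626 × 10⁻³⁴ / 1.343 × 10⁻²⁰ = 4.93 × 10⁻¹⁴ m = 49.3 fm.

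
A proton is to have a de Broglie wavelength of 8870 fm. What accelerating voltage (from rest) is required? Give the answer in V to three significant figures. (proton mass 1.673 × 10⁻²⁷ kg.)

V = 10.4 V

p = h/λ = 6.626 × 10⁻³⁴ / 8.870 × 10⁻¹² = 7.470 × 10⁻²³ kg·m/s.
KE = p²/(2m) = 1.668 × 10⁻¹⁸ J.
V = KE/e = 1.668 × 10⁻¹⁸ / (1.602 × 10⁻¹⁹) = 10.4 V.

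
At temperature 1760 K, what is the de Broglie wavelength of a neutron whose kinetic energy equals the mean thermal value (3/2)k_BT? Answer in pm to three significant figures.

λ = 60.0 pm

KE = (3/2)k_BT = 1.5 × 1.381 × 10⁻²³ × 1760 = 3.646 × 10⁻²⁰ J.
p = √(2mKE) = √(2 × 1.675 × 10⁻²⁷ × 3.646 × 10⁻²⁰) = 1.105 × 10⁻²³ kg·m/s.
λ = h/p = 6.00 × 10⁻¹¹ m = 60.0 pm.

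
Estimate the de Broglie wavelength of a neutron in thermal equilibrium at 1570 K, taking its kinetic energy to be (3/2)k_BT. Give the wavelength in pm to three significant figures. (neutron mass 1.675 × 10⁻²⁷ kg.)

KE = (3/2)k_BT = 1.5 × 1.381 × 10⁻²³ × 1570 = 3.252 × 10⁻²⁰ J.
p = √(2mKE) = √(2 × 1.675 × 10⁻²⁷ × 3.252 × 10⁻²⁰) = 1.044 × 10⁻²³ kg·m/s.
λ = h/p = 6.35 × 10⁻¹¹ m = 63.5 pm.

λ = 63.5 pm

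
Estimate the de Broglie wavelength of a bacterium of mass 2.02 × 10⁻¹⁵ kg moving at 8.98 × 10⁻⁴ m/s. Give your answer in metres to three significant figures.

p = mv = 2.02 × 10⁻¹⁵ × 8.98 × 10⁻⁴ = 1.814 × 10⁻¹⁸ kg·m/s.
λ = h/p = 6.626 × 10⁻³⁴ / 1.814 × 10⁻¹⁸ = 3.65 × 10⁻¹⁶ m.

λ = 3.65 × 10⁻¹⁶ m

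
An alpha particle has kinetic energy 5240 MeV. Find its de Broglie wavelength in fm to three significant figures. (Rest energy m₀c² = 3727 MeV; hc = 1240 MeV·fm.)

Total energy E = KE + m₀c² = 5240 + 3727 = 8967 MeV.
(pc)² = E² − (m₀c²)² = (8967)² − (3727)² = 6.652 × 10⁷ MeV², so pc = 8156 MeV.
λ = hc/(pc) = 1240 MeV·fm / 8156 MeV = 0.152 fm.

λ = 0.152 fm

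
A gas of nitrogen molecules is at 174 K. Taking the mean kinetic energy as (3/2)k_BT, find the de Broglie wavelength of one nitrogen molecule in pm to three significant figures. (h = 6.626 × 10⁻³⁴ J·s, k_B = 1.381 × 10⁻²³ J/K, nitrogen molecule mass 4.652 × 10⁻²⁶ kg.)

λ = 36.2 pm

KE = (3/2)k_BT = 1.5 × 1.381 × 10⁻²³ × 174 = 3.604 × 10⁻²¹ J.
p = √(2mKE) = √(2 × 4.652 × 10⁻²⁶ × 3.604 × 10⁻²¹) = 1.831 × 10⁻²³ kg·m/s.
λ = h/p = 3.62 × 10⁻¹¹ m = 36.2 pm.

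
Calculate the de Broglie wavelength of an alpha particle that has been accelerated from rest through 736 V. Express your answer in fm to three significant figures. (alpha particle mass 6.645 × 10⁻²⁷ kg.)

λ = 374 fm

KE = 2eV = 2 × 1.602 × 10⁻¹⁹ × 736.0 = 2.358 × 10⁻¹⁶ J.
p = √(2mKE) = √(2 × 6.645 × 10⁻²⁷ × 2.358 × 10⁻¹⁶) = 1.770 × 10⁻²¹ kg·m/s.
λ = h/p = 6.626 × 10⁻³⁴ / 1.770 × 10⁻²¹ = 3.74 × 10⁻¹³ m = 374 fm.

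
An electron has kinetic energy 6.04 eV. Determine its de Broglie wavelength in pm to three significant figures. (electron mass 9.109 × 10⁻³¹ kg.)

KE = 6.04 eV = 9.676 × 10⁻¹⁹ J.
p = √(2mKE) = √(2 × 9.109 × 10⁻³¹ × 9.676 × 10⁻¹⁹) = 1.328 × 10⁻²⁴ kg·m/s.
λ = h/p = 6.626 × 10⁻³⁴ / 1.328 × 10⁻²⁴ = 4.99 × 10⁻¹⁰ m = 499 pm.

λ = 499 pm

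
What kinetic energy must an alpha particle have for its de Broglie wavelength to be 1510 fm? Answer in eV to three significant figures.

KE = 90.4 eV

p = h/λ = 6.626 × 10⁻³⁴ / 1.510 × 10⁻¹² = 4.388 × 10⁻²² kg·m/s.
KE = p²/(2m) = (4.388 × 10⁻²²)² / (2 × 6.645 × 10⁻²⁷) = 1.449 × 10⁻¹⁷ J = 90.4 eV.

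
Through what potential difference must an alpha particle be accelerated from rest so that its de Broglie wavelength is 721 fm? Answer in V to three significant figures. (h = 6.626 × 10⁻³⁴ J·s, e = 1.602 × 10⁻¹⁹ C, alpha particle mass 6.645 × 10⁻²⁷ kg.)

V = 198 V

p = h/λ = 6.626 × 10⁻³⁴ / 7.210 × 10⁻¹³ = 9.190 × 10⁻²² kg·m/s.
KE = p²/(2m) = 6.355 × 10⁻¹⁷ J.
V = KE/2e = 6.355 × 10⁻¹⁷ / (2 × 1.602 × 10⁻¹⁹) = 198 V.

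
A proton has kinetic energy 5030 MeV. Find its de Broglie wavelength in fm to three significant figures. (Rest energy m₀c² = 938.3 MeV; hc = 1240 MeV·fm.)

λ = 0.210 fm

Total energy E = KE + m₀c² = 5030 + 938.3 = 5968.3 MeV.
(pc)² = E² − (m₀c²)² = (5968.3)² − (938.3)² = 3.474 × 10⁷ MeV², so pc = 5894 MeV.
λ = hc/(pc) = 1240 MeV·fm / 5894 MeV = 0.210 fm.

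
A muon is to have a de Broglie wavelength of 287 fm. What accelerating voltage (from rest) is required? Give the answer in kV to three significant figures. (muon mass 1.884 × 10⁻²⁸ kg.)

V = 88.3 kV

p = h/λ = 6.626 × 10⁻³⁴ / 2.870 × 10⁻¹³ = 2.309 × 10⁻²¹ kg·m/s.
KE = p²/(2m) = 1.415 × 10⁻¹⁴ J.
V = KE/e = 1.415 × 10⁻¹⁴ / (1.602 × 10⁻¹⁹) = 88.3 kV.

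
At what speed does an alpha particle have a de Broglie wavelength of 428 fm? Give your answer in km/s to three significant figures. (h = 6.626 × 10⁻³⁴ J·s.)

v = 233 km/s

p = h/λ = 6.626 × 10⁻³⁴ / 4.280 × 10⁻¹³ = 1.548 × 10⁻²¹ kg·m/s.
v = p/m = 1.548 × 10⁻²¹ / 6.645 × 10⁻²⁷ = 2.33 × 10⁵ m/s = 233 km/s.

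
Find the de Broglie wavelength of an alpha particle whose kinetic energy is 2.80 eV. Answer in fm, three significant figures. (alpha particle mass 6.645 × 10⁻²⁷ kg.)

λ = 8580 fm

KE = 2.80 eV = 4.486 × 10⁻¹⁹ J.
p = √(2mKE) = √(2 × 6.645 × 10⁻²⁷ × 4.486 × 10⁻¹⁹) = 7.721 × 10⁻²³ kg·m/s.
λ = h/p = 6.626 × 10⁻³⁴ / 7.721 × 10⁻²³ = 8.58 × 10⁻¹² m = 8580 fm.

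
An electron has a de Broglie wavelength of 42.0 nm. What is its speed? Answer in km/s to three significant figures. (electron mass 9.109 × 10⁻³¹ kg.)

v = 17.3 km/s

p = h/λ = 6.626 × 10⁻³⁴ / 4.200 × 10⁻⁸ = 1.578 × 10⁻²⁶ kg·m/s.
v = p/m = 1.578 × 10⁻²⁶ / 9.109 × 10⁻³¹ = 1.73 × 10⁴ m/s = 17.3 km/s.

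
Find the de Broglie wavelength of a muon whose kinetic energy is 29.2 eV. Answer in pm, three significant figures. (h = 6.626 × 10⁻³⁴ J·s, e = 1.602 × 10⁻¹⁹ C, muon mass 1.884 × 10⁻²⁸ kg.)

λ = 15.8 pm

KE = 29.2 eV = 4.678 × 10⁻¹⁸ J.
p = √(2mKE) = √(2 × 1.884 × 10⁻²⁸ × 4.678 × 10⁻¹⁸) = 4.198 × 10⁻²³ kg·m/s.
λ = h/p = 6.626 × 10⁻³⁴ / 4.198 × 10⁻²³ = 1.58 × 10⁻¹¹ m = 15.8 pm.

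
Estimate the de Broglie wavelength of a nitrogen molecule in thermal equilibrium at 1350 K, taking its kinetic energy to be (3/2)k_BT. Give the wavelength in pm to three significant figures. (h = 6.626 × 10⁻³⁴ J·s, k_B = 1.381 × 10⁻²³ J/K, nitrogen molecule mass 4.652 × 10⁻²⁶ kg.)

λ = 13.0 pm

KE = (3/2)k_BT = 1.5 × 1.381 × 10⁻²³ × 1350 = 2.797 × 10⁻²⁰ J.
p = √(2mKE) = √(2 × 4.652 × 10⁻²⁶ × 2.797 × 10⁻²⁰) = 5.101 × 10⁻²³ kg·m/s.
λ = h/p = 1.30 × 10⁻¹¹ m = 13.0 pm.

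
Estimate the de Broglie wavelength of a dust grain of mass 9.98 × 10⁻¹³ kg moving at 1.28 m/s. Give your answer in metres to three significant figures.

λ = 5.19 × 10⁻²² m

p = mv = 9.98 × 10⁻¹³ × 1.28 = 1.277 × 10⁻¹² kg·m/s.
λ = h/p = 6.626 × 10⁻³⁴ / 1.277 × 10⁻¹² = 5.19 × 10⁻²² m.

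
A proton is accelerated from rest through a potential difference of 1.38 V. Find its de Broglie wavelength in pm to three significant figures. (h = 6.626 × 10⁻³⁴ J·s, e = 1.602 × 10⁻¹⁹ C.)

λ = 24.4 pm

KE = eV = 1.602 × 10⁻¹⁹ × 1.380 = 2.211 × 10⁻¹⁹ J.
p = √(2mKE) = √(2 × 1.673 × 10⁻²⁷ × 2.211 × 10⁻¹⁹) = 2.720 × 10⁻²³ kg·m/s.
λ = h/p = 6.626 × 10⁻³⁴ / 2.720 × 10⁻²³ = 2.44 × 10⁻¹¹ m = 24.4 pm.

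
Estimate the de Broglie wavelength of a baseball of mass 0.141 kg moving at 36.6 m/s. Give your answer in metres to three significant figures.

p = mv = 0.141 × 36.6 = 5.161 kg·m/s.
λ = h/p = 6.626 × 10⁻³⁴ / 5.161 = 1.28 × 10⁻³⁴ m.

λ = 1.28 × 10⁻³⁴ m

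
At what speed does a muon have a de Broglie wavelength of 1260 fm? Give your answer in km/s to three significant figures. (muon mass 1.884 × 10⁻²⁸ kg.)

v = 2790 km/s

p = h/λ = 6.626 × 10⁻³⁴ / 1.260 × 10⁻¹² = 5.259 × 10⁻²² kg·m/s.
v = p/m = 5.259 × 10⁻²² / 1.884 × 10⁻²⁸ = 2.79 × 10⁶ m/s = 2790 km/s.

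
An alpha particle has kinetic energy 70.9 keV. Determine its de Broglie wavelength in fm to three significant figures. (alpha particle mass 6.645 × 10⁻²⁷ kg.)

λ = 53.9 fm

KE = 70.9 keV = 1.136 × 10⁻¹⁴ J.
p = √(2mKE) = √(2 × 6.645 × 10⁻²⁷ × 1.136 × 10⁻¹⁴) = 1.229 × 10⁻²⁰ kg·m/s.
λ = h/p = 6.626 × 10⁻³⁴ / 1.229 × 10⁻²⁰ = 5.39 × 10⁻¹⁴ m = 53.9 fm.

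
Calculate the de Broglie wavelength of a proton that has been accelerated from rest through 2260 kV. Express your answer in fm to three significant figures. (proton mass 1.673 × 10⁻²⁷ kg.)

KE = eV = 1.602 × 10⁻¹⁹ × 2.260 × 10⁶ = 3.621 × 10⁻¹³ J.
p = √(2mKE) = √(2 × 1.673 × 10⁻²⁷ × 3.621 × 10⁻¹³) = 3.481 × 10⁻²⁰ kg·m/s.
λ = h/p = 6.626 × 10⁻³⁴ / 3.481 × 10⁻²⁰ = 1.90 × 10⁻¹⁴ m = 19.0 fm.

λ = 19.0 fm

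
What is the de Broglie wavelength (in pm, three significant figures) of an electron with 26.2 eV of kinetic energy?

λ = 240 pm

KE = 26.2 eV = 4.197 × 10⁻¹⁸ J.
p = √(2mKE) = √(2 × 9.109 × 10⁻³¹ × 4.197 × 10⁻¹⁸) = 2.765 × 10⁻²⁴ kg·m/s.
λ = h/p = 6.626 × 10⁻³⁴ / 2.765 × 10⁻²⁴ = 2.40 × 10⁻¹⁰ m = 240 pm.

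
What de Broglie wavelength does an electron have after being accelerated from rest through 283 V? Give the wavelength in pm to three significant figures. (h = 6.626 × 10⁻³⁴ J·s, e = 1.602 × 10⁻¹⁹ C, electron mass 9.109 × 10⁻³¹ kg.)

KE = eV = 1.602 × 10⁻¹⁹ × 283.0 = 4.534 × 10⁻¹⁷ J.
p = √(2mKE) = √(2 × 9.109 × 10⁻³¹ × 4.534 × 10⁻¹⁷) = 9.088 × 10⁻²⁴ kg·m/s.
λ = h/p = 6.626 × 10⁻³⁴ / 9.088 × 10⁻²⁴ = 7.29 × 10⁻¹¹ m = 72.9 pm.

λ = 72.9 pm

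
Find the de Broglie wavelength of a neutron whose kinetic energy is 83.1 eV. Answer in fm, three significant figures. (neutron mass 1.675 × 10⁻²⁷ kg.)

KE = 83.1 eV = 1.331 × 10⁻¹⁷ J.
p = √(2mKE) = √(2 × 1.675 × 10⁻²⁷ × 1.331 × 10⁻¹⁷) = 2.112 × 10⁻²² kg·m/s.
λ = h/p = 6.626 × 10⁻³⁴ / 2.112 × 10⁻²² = 3.14 × 10⁻¹² m = 3140 fm.

λ = 3140 fm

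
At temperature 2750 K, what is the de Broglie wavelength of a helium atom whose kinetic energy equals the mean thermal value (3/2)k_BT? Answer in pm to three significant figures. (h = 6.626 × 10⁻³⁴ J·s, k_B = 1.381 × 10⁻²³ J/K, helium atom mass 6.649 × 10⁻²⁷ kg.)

KE = (3/2)k_BT = 1.5 × 1.381 × 10⁻²³ × 2750 = 5.697 × 10⁻²⁰ J.
p = √(2mKE) = √(2 × 6.649 × 10⁻²⁷ × 5.697 × 10⁻²⁰) = 2.752 × 10⁻²³ kg·m/s.
λ = h/p = 2.41 × 10⁻¹¹ m = 24.1 pm.

λ = 24.1 pm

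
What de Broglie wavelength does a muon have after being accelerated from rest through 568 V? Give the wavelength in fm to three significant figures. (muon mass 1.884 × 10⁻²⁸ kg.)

KE = eV = 1.602 × 10⁻¹⁹ × 568.0 = 9.099 × 10⁻¹⁷ J.
p = √(2mKE) = √(2 × 1.884 × 10⁻²⁸ × 9.099 × 10⁻¹⁷) = 1.852 × 10⁻²² kg·m/s.
λ = h/p = 6.626 × 10⁻³⁴ / 1.852 × 10⁻²² = 3.58 × 10⁻¹² m = 3580 fm.

λ = 3580 fm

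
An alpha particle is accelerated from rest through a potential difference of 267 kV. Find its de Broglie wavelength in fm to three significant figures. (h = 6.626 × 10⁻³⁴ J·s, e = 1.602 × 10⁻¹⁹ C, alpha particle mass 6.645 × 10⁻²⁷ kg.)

λ = 19.7 fm

KE = 2eV = 2 × 1.602 × 10⁻¹⁹ × 2.670 × 10⁵ = 8.555 × 10⁻¹⁴ J.
p = √(2mKE) = √(2 × 6.645 × 10⁻²⁷ × 8.555 × 10⁻¹⁴) = 3.372 × 10⁻²⁰ kg·m/s.
λ = h/p = 6.626 × 10⁻³⁴ / 3.372 × 10⁻²⁰ = 1.97 × 10⁻¹⁴ m = 19.7 fm.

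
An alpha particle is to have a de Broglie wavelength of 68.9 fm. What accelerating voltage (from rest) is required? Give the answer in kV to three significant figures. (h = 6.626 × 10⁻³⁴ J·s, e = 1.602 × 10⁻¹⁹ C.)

V = 21.7 kV

p = h/λ = 6.626 × 10⁻³⁴ / 6.890 × 10⁻¹⁴ = 9.617 × 10⁻²¹ kg·m/s.
KE = p²/(2m) = 6.959 × 10⁻¹⁵ J.
V = KE/2e = 6.959 × 10⁻¹⁵ / (2 × 1.602 × 10⁻¹⁹) = 21.7 kV.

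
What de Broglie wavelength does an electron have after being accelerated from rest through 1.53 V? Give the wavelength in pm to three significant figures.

λ = 992 pm

KE = eV = 1.602 × 10⁻¹⁹ × 1.530 = 2.451 × 10⁻¹⁹ J.
p = √(2mKE) = √(2 × 9.109 × 10⁻³¹ × 2.451 × 10⁻¹⁹) = 6.682 × 10⁻²⁵ kg·m/s.
λ = h/p = 6.626 × 10⁻³⁴ / 6.682 × 10⁻²⁵ = 9.92 × 10⁻¹⁰ m = 992 pm.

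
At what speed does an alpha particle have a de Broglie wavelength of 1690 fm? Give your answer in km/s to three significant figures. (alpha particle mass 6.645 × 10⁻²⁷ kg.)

v = 59.0 km/s

p = h/λ = 6.626 × 10⁻³⁴ / 1.690 × 10⁻¹² = 3.921 × 10⁻²² kg·m/s.
v = p/m = 3.921 × 10⁻²² / 6.645 × 10⁻²⁷ = 5.90 × 10⁴ m/s = 59.0 km/s.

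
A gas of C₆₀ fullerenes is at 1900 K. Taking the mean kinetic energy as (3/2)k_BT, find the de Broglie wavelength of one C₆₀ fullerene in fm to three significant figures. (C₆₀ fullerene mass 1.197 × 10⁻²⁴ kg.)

KE = (3/2)k_BT = 1.5 × 1.381 × 10⁻²³ × 1900 = 3.936 × 10⁻²⁰ J.
p = √(2mKE) = √(2 × 1.197 × 10⁻²⁴ × 3.936 × 10⁻²⁰) = 3.070 × 10⁻²² kg·m/s.
λ = h/p = 2.16 × 10⁻¹² m = 2160 fm.

λ = 2160 fm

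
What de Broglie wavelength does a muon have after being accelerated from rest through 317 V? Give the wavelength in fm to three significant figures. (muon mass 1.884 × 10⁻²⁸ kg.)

λ = 4790 fm

KE = eV = 1.602 × 10⁻¹⁹ × 317.0 = 5.078 × 10⁻¹⁷ J.
p = √(2mKE) = √(2 × 1.884 × 10⁻²⁸ × 5.078 × 10⁻¹⁷) = 1.383 × 10⁻²² kg·m/s.
λ = h/p = 6.626 × 10⁻³⁴ / 1.383 × 10⁻²² = 4.79 × 10⁻¹² m = 4790 fm.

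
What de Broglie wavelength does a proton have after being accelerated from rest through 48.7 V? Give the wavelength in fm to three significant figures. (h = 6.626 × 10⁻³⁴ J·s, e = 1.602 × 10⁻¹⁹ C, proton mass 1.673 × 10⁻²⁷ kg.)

λ = 4100 fm

KE = eV = 1.602 × 10⁻¹⁹ × 48.70 = 7.802 × 10⁻¹⁸ J.
p = √(2mKE) = √(2 × 1.673 × 10⁻²⁷ × 7.802 × 10⁻¹⁸) = 1.616 × 10⁻²² kg·m/s.
λ = h/p = 6.626 × 10⁻³⁴ / 1.616 × 10⁻²² = 4.10 × 10⁻¹² m = 4100 fm.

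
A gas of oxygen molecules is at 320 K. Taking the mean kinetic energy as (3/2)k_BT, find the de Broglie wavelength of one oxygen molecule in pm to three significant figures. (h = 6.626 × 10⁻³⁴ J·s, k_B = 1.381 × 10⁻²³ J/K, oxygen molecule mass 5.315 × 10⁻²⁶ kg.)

λ = 25.0 pm

KE = (3/2)k_BT = 1.5 × 1.381 × 10⁻²³ × 320 = 6.629 × 10⁻²¹ J.
p = √(2mKE) = √(2 × 5.315 × 10⁻²⁶ × 6.629 × 10⁻²¹) = 2.655 × 10⁻²³ kg·m/s.
λ = h/p = 2.50 × 10⁻¹¹ m = 25.0 pm.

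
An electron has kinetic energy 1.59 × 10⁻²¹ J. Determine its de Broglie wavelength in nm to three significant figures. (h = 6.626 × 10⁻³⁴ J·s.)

p = √(2mKE) = √(2 × 9.109 × 10⁻³¹ × 1.590 × 10⁻²¹) = 5.382 × 10⁻²⁶ kg·m/s.
λ = h/p = 6.626 × 10⁻³⁴ / 5.382 × 10⁻²⁶ = 1.23 × 10⁻⁸ m = 12.3 nm.

λ = 12.3 nm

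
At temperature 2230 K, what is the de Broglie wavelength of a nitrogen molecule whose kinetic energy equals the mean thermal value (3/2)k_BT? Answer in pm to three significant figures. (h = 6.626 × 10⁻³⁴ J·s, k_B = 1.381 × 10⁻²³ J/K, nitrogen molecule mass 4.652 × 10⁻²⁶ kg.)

KE = (3/2)k_BT = 1.5 × 1.381 × 10⁻²³ × 2230 = 4.619 × 10⁻²⁰ J.
p = √(2mKE) = √(2 × 4.652 × 10⁻²⁶ × 4.619 × 10⁻²⁰) = 6.556 × 10⁻²³ kg·m/s.
λ = h/p = 1.01 × 10⁻¹¹ m = 10.1 pm.

λ = 10.1 pm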